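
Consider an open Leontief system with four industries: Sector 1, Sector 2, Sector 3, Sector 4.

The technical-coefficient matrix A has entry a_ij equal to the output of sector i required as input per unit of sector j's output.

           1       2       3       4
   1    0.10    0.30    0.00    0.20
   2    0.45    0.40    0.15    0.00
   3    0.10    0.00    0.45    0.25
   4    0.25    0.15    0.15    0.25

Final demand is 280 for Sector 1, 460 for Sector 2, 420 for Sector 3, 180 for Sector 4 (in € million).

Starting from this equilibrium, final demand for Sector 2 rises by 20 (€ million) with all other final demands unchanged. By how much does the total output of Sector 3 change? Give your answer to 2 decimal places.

Δx_3 = 13.63

I − A =
  [   0.90    -0.30     0.00    -0.20]
  [  -0.45     0.60    -0.15     0.00]
  [  -0.10     0.00     0.55    -0.25]
  [  -0.25    -0.15    -0.15     0.75]
Compute the cofactors C_ij = (−1)^(i+j)·(3×3 minor ij) of I−A; the adjugate is their transpose:
adj(I−A) = Cᵀ =
  [ 0.219375   0.129000   0.056250   0.077250]
  [ 0.189375   0.307000   0.107250   0.086250]
  [ 0.099375   0.078000   0.260250   0.113250]
  [ 0.130875   0.120000   0.092250   0.218250]
det(I−A) = Σ_j (I−A)_1j·C_1j = (0.90)(0.219375) + (-0.30)(0.189375) + (0.00)(0.099375) + (-0.20)(0.130875) = 0.11445
(I − A)⁻¹ = adj(I−A) / det(I−A) ≈
  [   1.9168     1.1271     0.4915     0.6750]
  [   1.6547     2.6824     0.9371     0.7536]
  [   0.8683     0.6815     2.2739     0.9895]
  [   1.1435     1.0485     0.8060     1.9069]
Δx = (I − A)⁻¹ Δd with Δd having +20 in the Sector 2 component and 0 elsewhere.
So Δx_3 = L_32 · (+20), where L_32 = adj(I−A)_32 / det(I−A) = 0.078000 / 0.11445.
Δx_3 = 0.078000 × (+20) / 0.11445 = 1.56 / 0.11445 ≈ 13.63.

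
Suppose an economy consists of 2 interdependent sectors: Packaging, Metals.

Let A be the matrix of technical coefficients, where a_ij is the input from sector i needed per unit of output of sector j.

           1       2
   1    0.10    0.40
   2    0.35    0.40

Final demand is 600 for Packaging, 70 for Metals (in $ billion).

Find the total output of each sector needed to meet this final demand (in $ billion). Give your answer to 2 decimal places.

x_1 = 970.00, x_2 = 682.50

I − A =
  [   0.90    -0.40]
  [  -0.35     0.60]
det(I−A) = (0.90)(0.60) − (-0.40)(-0.35) = 0.4000
adj(I−A) = [[0.60, 0.40], [0.35, 0.90]]
(I − A)⁻¹ = adj(I−A) / det(I−A) ≈
  [   1.5000     1.0000]
  [   0.8750     2.2500]
x = (I − A)⁻¹ d = adj(I−A)·d / det(I−A), with det(I−A) = 0.4000:
  x_1 = (0.60·600 + 0.40·70) / 0.4000 = 388.00 / 0.4000 = 970.00
  x_2 = (0.35·600 + 0.90·70) / 0.4000 = 273.00 / 0.4000 = 682.50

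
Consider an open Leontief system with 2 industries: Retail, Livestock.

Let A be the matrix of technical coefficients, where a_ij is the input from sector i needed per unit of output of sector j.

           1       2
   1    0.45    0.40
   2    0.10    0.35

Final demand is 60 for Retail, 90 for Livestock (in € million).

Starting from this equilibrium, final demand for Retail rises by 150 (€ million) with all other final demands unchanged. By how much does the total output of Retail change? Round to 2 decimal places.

Δx_1 = 307.09

I − A =
  [   0.55    -0.40]
  [  -0.10     0.65]
det(I−A) = (0.55)(0.65) − (-0.40)(-0.10) = 0.3175
adj(I−A) = [[0.65, 0.40], [0.10, 0.55]]
(I − A)⁻¹ = adj(I−A) / det(I−A) ≈
  [   2.0472     1.2598]
  [   0.3150     1.7323]
Δx = (I − A)⁻¹ Δd with Δd having +150 in the Retail component and 0 elsewhere.
So Δx_1 = L_11 · (+150), where L_11 = adj(I−A)_11 / det(I−A) = 0.65 / 0.3175.
Δx_1 = 0.65 × (+150) / 0.3175 = 97.50 / 0.3175 ≈ 307.09.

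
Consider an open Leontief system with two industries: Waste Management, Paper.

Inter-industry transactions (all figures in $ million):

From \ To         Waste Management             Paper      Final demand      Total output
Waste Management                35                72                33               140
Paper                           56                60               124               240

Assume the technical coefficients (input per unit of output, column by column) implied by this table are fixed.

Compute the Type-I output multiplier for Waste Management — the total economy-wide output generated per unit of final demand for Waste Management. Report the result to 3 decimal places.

Technical coefficients a_ij = z_ij / X_j:
  a_11 = 35/140 = 0.25, a_21 = 56/140 = 0.40
  a_12 = 72/240 = 0.30, a_22 = 60/240 = 0.25
I − A =
  [   0.75    -0.30]
  [  -0.40     0.75]
det(I−A) = (0.75)(0.75) − (-0.30)(-0.40) = 0.4425
adj(I−A) = [[0.75, 0.30], [0.40, 0.75]]
(I − A)⁻¹ = adj(I−A) / det(I−A) ≈
  [   1.6949     0.6780]
  [   0.9040     1.6949]
The output multiplier for sector j is the column-j sum of the Leontief inverse (I − A)⁻¹ = adj(I−A) / det(I−A).
Column 1 of adj(I−A): (0.75, 0.40); det(I−A) = 0.4425.
m_1 = (0.75 + 0.40) / 0.4425 = 1.15 / 0.4425 ≈ 2.599.

m_1 = 2.599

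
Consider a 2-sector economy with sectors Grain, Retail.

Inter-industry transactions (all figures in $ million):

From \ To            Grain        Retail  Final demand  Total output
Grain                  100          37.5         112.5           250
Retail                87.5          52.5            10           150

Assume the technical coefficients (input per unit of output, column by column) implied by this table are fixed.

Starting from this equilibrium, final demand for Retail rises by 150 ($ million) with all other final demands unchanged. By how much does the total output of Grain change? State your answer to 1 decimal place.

Δx_1 = 124.0

Technical coefficients a_ij = z_ij / X_j:
  a_11 = 100/250 = 0.40, a_21 = 87.5/250 = 0.35
  a_12 = 37.5/150 = 0.25, a_22 = 52.5/150 = 0.35
I − A =
  [   0.60    -0.25]
  [  -0.35     0.65]
det(I−A) = (0.60)(0.65) − (-0.25)(-0.35) = 0.3025
adj(I−A) = [[0.65, 0.25], [0.35, 0.60]]
(I − A)⁻¹ = adj(I−A) / det(I−A) ≈
  [   2.1488     0.8264]
  [   1.1570     1.9835]
Δx = (I − A)⁻¹ Δd with Δd having +150 in the Retail component and 0 elsewhere.
So Δx_1 = L_12 · (+150), where L_12 = adj(I−A)_12 / det(I−A) = 0.25 / 0.3025.
Δx_1 = 0.25 × (+150) / 0.3025 = 37.50 / 0.3025 ≈ 124.0.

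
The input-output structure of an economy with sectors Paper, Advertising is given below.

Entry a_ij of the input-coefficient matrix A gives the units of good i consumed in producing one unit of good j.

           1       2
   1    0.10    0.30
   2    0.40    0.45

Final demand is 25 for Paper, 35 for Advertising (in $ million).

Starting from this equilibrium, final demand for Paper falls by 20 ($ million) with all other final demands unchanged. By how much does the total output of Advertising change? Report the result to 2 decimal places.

Δx_2 = -21.33

I − A =
  [   0.90    -0.30]
  [  -0.40     0.55]
det(I−A) = (0.90)(0.55) − (-0.30)(-0.40) = 0.3750
adj(I−A) = [[0.55, 0.30], [0.40, 0.90]]
(I − A)⁻¹ = adj(I−A) / det(I−A) ≈
  [   1.4667     0.8000]
  [   1.0667     2.4000]
Δx = (I − A)⁻¹ Δd with Δd having -20 in the Paper component and 0 elsewhere.
So Δx_2 = L_21 · (-20), where L_21 = adj(I−A)_21 / det(I−A) = 0.40 / 0.3750.
Δx_2 = 0.40 × (-20) / 0.3750 = -8.00 / 0.3750 ≈ -21.33.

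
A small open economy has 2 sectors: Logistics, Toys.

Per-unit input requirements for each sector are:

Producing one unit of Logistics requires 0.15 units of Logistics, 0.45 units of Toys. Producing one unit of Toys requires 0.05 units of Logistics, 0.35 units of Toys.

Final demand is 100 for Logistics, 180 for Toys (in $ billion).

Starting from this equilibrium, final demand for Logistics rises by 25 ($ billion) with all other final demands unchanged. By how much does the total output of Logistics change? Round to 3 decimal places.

I − A =
  [   0.85    -0.05]
  [  -0.45     0.65]
det(I−A) = (0.85)(0.65) − (-0.05)(-0.45) = 0.5300
adj(I−A) = [[0.65, 0.05], [0.45, 0.85]]
(I − A)⁻¹ = adj(I−A) / det(I−A) ≈
  [   1.2264     0.0943]
  [   0.8491     1.6038]
Δx = (I − A)⁻¹ Δd with Δd having +25 in the Logistics component and 0 elsewhere.
So Δx_L = L_LL · (+25), where L_LL = adj(I−A)_LL / det(I−A) = 0.65 / 0.5300.
Δx_L = 0.65 × (+25) / 0.5300 = 16.25 / 0.5300 ≈ 30.660.

Δx_L = 30.660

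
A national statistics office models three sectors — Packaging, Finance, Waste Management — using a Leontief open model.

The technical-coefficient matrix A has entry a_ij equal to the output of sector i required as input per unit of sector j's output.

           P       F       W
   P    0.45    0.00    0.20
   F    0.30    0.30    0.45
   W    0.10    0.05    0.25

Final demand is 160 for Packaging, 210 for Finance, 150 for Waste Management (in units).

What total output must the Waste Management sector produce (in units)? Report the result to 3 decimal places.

x_W = 297.349

I − A =
  [   0.55     0.00    -0.20]
  [  -0.30     0.70    -0.45]
  [  -0.10    -0.05     0.75]
Cofactors of I−A, C_ij = (−1)^(i+j)·(minor ij) (rows/columns in the sector order above):
  C_11 = (0.70)(0.75) − (-0.45)(-0.05) = 0.5025
  C_12 = −[(-0.30)(0.75) − (-0.45)(-0.10)] = 0.2700
  C_13 = (-0.30)(-0.05) − (0.70)(-0.10) = 0.0850
  C_21 = −[(0.00)(0.75) − (-0.20)(-0.05)] = 0.0100
  C_22 = (0.55)(0.75) − (-0.20)(-0.10) = 0.3925
  C_23 = −[(0.55)(-0.05) − (0.00)(-0.10)] = 0.0275
  C_31 = (0.00)(-0.45) − (-0.20)(0.70) = 0.1400
  C_32 = −[(0.55)(-0.45) − (-0.20)(-0.30)] = 0.3075
  C_33 = (0.55)(0.70) − (0.00)(-0.30) = 0.3850
det(I−A) = Σ_j (I−A)_1j·C_1j = (0.55)(0.5025) + (0.00)(0.2700) + (-0.20)(0.0850) = 0.259375
adj(I−A) = Cᵀ =
  [ 0.5025   0.0100   0.1400]
  [ 0.2700   0.3925   0.3075]
  [ 0.0850   0.0275   0.3850]
(I − A)⁻¹ = adj(I−A) / det(I−A) ≈
  [   1.9373     0.0386     0.5398]
  [   1.0410     1.5133     1.1855]
  [   0.3277     0.1060     1.4843]
x = (I − A)⁻¹ d = adj(I−A)·d / det(I−A), with det(I−A) = 0.259375:
  x_P = (0.5025·160 + 0.0100·210 + 0.1400·150) / 0.259375 = 103.50 / 0.259375 ≈ 399.036
  x_F = (0.2700·160 + 0.3925·210 + 0.3075·150) / 0.259375 = 171.75 / 0.259375 ≈ 662.169
  x_W = (0.0850·160 + 0.0275·210 + 0.3850·150) / 0.259375 = 77.125 / 0.259375 ≈ 297.349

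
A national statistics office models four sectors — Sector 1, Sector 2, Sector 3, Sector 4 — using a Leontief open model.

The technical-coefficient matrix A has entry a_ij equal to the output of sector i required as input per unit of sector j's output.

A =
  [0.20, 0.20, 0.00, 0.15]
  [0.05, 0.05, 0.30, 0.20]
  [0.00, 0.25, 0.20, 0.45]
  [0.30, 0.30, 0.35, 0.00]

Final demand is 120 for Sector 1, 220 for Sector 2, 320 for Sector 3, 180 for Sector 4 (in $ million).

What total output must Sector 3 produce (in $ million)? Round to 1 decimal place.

I − A =
  [   0.80    -0.20     0.00    -0.15]
  [  -0.05     0.95    -0.30    -0.20]
  [   0.00    -0.25     0.80    -0.45]
  [  -0.30    -0.30    -0.35     1.00]
Compute the cofactors C_ij = (−1)^(i+j)·(3×3 minor ij) of I−A; the adjugate is their transpose:
adj(I−A) = Cᵀ =
  [ 0.429375   0.177625   0.137375   0.161750]
  [ 0.120625   0.478000   0.285125   0.242000]
  [ 0.162500   0.323750   0.645000   0.379375]
  [ 0.221875   0.310000   0.352500   0.540000]
det(I−A) = Σ_j (I−A)_1j·C_1j = (0.80)(0.429375) + (-0.20)(0.120625) + (0.00)(0.162500) + (-0.15)(0.221875) = 0.28609375
(I − A)⁻¹ = adj(I−A) / det(I−A) ≈
  [   1.5008     0.6209     0.4802     0.5654]
  [   0.4216     1.6708     0.9966     0.8459]
  [   0.5680     1.1316     2.2545     1.3261]
  [   0.7755     1.0836     1.2321     1.8875]
x = (I − A)⁻¹ d = adj(I−A)·d / det(I−A), with det(I−A) = 0.28609375:
  x_1 = (0.429375·120 + 0.177625·220 + 0.137375·320 + 0.161750·180) / 0.28609375 = 163.6775 / 0.28609375 ≈ 572.1
  x_2 = (0.120625·120 + 0.478000·220 + 0.285125·320 + 0.242000·180) / 0.28609375 = 254.435 / 0.28609375 ≈ 889.3
  x_3 = (0.162500·120 + 0.323750·220 + 0.645000·320 + 0.379375·180) / 0.28609375 = 365.4125 / 0.28609375 ≈ 1277.2
  x_4 = (0.221875·120 + 0.310000·220 + 0.352500·320 + 0.540000·180) / 0.28609375 = 304.825 / 0.28609375 ≈ 1065.5

x_3 = 1277.2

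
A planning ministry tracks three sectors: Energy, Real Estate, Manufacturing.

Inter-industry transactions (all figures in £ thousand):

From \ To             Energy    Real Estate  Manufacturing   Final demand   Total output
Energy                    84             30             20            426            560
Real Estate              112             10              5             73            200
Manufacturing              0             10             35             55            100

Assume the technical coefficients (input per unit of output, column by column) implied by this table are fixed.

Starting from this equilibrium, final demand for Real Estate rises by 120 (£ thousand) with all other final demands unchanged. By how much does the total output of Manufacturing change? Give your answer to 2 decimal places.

Technical coefficients a_ij = z_ij / X_j:
  a_11 = 84/560 = 0.15, a_21 = 112/560 = 0.20, a_31 = 0/560 = 0.00
  a_12 = 30/200 = 0.15, a_22 = 10/200 = 0.05, a_32 = 10/200 = 0.05
  a_13 = 20/100 = 0.20, a_23 = 5/100 = 0.05, a_33 = 35/100 = 0.35
I − A =
  [   0.85    -0.15    -0.20]
  [  -0.20     0.95    -0.05]
  [   0.00    -0.05     0.65]
Cofactors of I−A, C_ij = (−1)^(i+j)·(minor ij) (rows/columns in the sector order above):
  C_11 = (0.95)(0.65) − (-0.05)(-0.05) = 0.6150
  C_12 = −[(-0.20)(0.65) − (-0.05)(0.00)] = 0.1300
  C_13 = (-0.20)(-0.05) − (0.95)(0.00) = 0.0100
  C_21 = −[(-0.15)(0.65) − (-0.20)(-0.05)] = 0.1075
  C_22 = (0.85)(0.65) − (-0.20)(0.00) = 0.5525
  C_23 = −[(0.85)(-0.05) − (-0.15)(0.00)] = 0.0425
  C_31 = (-0.15)(-0.05) − (-0.20)(0.95) = 0.1975
  C_32 = −[(0.85)(-0.05) − (-0.20)(-0.20)] = 0.0825
  C_33 = (0.85)(0.95) − (-0.15)(-0.20) = 0.7775
det(I−A) = Σ_j (I−A)_1j·C_1j = (0.85)(0.6150) + (-0.15)(0.1300) + (-0.20)(0.0100) = 0.50125
adj(I−A) = Cᵀ =
  [ 0.6150   0.1075   0.1975]
  [ 0.1300   0.5525   0.0825]
  [ 0.0100   0.0425   0.7775]
(I − A)⁻¹ = adj(I−A) / det(I−A) ≈
  [   1.2269     0.2145     0.3940]
  [   0.2594     1.1022     0.1646]
  [   0.0200     0.0848     1.5511]
Δx = (I − A)⁻¹ Δd with Δd having +120 in the Real Estate component and 0 elsewhere.
So Δx_3 = L_32 · (+120), where L_32 = adj(I−A)_32 / det(I−A) = 0.0425 / 0.50125.
Δx_3 = 0.0425 × (+120) / 0.50125 = 5.10 / 0.50125 ≈ 10.17.

Δx_3 = 10.17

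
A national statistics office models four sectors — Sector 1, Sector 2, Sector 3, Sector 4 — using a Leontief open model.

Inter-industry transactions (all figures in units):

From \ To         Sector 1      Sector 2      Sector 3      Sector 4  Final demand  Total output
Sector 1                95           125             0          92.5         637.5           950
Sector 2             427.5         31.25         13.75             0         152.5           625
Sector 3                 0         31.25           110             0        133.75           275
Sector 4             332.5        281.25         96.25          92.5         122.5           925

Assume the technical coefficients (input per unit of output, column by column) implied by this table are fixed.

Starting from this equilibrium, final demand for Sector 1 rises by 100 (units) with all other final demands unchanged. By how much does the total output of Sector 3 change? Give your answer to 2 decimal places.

Technical coefficients a_ij = z_ij / X_j:
  a_11 = 95/950 = 0.10, a_21 = 427.5/950 = 0.45, a_31 = 0/950 = 0.00, a_41 = 332.5/950 = 0.35
  a_12 = 125/625 = 0.20, a_22 = 31.25/625 = 0.05, a_32 = 31.25/625 = 0.05, a_42 = 281.25/625 = 0.45
  a_13 = 0/275 = 0.00, a_23 = 13.75/275 = 0.05, a_33 = 110/275 = 0.40, a_43 = 96.25/275 = 0.35
  a_14 = 92.5/925 = 0.10, a_24 = 0/925 = 0.00, a_34 = 0/925 = 0.00, a_44 = 92.5/925 = 0.10
I − A =
  [   0.90    -0.20     0.00    -0.10]
  [  -0.45     0.95    -0.05     0.00]
  [   0.00    -0.05     0.60     0.00]
  [  -0.35    -0.45    -0.35     0.90]
Compute the cofactors C_ij = (−1)^(i+j)·(3×3 minor ij) of I−A; the adjugate is their transpose:
adj(I−A) = Cᵀ =
  [ 0.51075   0.13675   0.04450   0.05675]
  [ 0.24300   0.46500   0.05450   0.02700]
  [ 0.02025   0.03875   0.63500   0.00225]
  [ 0.32800   0.30075   0.29150   0.45675]
det(I−A) = Σ_j (I−A)_1j·C_1j = (0.90)(0.51075) + (-0.20)(0.24300) + (0.00)(0.02025) + (-0.10)(0.32800) = 0.378275
(I − A)⁻¹ = adj(I−A) / det(I−A) ≈
  [   1.3502     0.3615     0.1176     0.1500]
  [   0.6424     1.2293     0.1441     0.0714]
  [   0.0535     0.1024     1.6787     0.0059]
  [   0.8671     0.7951     0.7706     1.2075]
Δx = (I − A)⁻¹ Δd with Δd having +100 in the Sector 1 component and 0 elsewhere.
So Δx_3 = L_31 · (+100), where L_31 = adj(I−A)_31 / det(I−A) = 0.02025 / 0.378275.
Δx_3 = 0.02025 × (+100) / 0.378275 = 2.025 / 0.378275 ≈ 5.35.

Δx_3 = 5.35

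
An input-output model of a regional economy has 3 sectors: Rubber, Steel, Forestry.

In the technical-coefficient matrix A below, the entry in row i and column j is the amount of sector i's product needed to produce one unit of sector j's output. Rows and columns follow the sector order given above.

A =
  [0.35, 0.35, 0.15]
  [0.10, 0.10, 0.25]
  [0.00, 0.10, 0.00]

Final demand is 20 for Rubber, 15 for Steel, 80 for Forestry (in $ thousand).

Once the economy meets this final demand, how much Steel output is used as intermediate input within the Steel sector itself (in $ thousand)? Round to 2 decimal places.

z_22 = 4.88

I − A =
  [   0.65    -0.35    -0.15]
  [  -0.10     0.90    -0.25]
  [   0.00    -0.10     1.00]
Cofactors of I−A, C_ij = (−1)^(i+j)·(minor ij) (rows/columns in the sector order above):
  C_11 = (0.90)(1.00) − (-0.25)(-0.10) = 0.8750
  C_12 = −[(-0.10)(1.00) − (-0.25)(0.00)] = 0.1000
  C_13 = (-0.10)(-0.10) − (0.90)(0.00) = 0.0100
  C_21 = −[(-0.35)(1.00) − (-0.15)(-0.10)] = 0.3650
  C_22 = (0.65)(1.00) − (-0.15)(0.00) = 0.6500
  C_23 = −[(0.65)(-0.10) − (-0.35)(0.00)] = 0.0650
  C_31 = (-0.35)(-0.25) − (-0.15)(0.90) = 0.2225
  C_32 = −[(0.65)(-0.25) − (-0.15)(-0.10)] = 0.1775
  C_33 = (0.65)(0.90) − (-0.35)(-0.10) = 0.5500
det(I−A) = Σ_j (I−A)_1j·C_1j = (0.65)(0.8750) + (-0.35)(0.1000) + (-0.15)(0.0100) = 0.53225
adj(I−A) = Cᵀ =
  [ 0.8750   0.3650   0.2225]
  [ 0.1000   0.6500   0.1775]
  [ 0.0100   0.0650   0.5500]
(I − A)⁻¹ = adj(I−A) / det(I−A) ≈
  [   1.6440     0.6858     0.4180]
  [   0.1879     1.2212     0.3335]
  [   0.0188     0.1221     1.0333]
First solve x = (I − A)⁻¹ d = adj(I−A)·d / det(I−A); in particular x_2 = (0.1000·20 + 0.6500·15 + 0.1775·80) / 0.53225 = 25.95 / 0.53225 ≈ 48.7553.
Intermediate flow from 2 to 2: z_22 = a_22 · x_2 = 0.10 × 25.95 / 0.53225 = 2.595 / 0.53225 ≈ 4.88.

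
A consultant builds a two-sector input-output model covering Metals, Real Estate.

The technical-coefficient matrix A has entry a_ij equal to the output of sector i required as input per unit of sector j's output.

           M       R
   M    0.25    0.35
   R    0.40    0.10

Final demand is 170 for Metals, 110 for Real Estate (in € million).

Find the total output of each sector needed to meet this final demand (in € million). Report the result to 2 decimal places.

x_M = 357.94, x_R = 281.31

I − A =
  [   0.75    -0.35]
  [  -0.40     0.90]
det(I−A) = (0.75)(0.90) − (-0.35)(-0.40) = 0.5350
adj(I−A) = [[0.90, 0.35], [0.40, 0.75]]
(I − A)⁻¹ = adj(I−A) / det(I−A) ≈
  [   1.6822     0.6542]
  [   0.7477     1.4019]
x = (I − A)⁻¹ d = adj(I−A)·d / det(I−A), with det(I−A) = 0.5350:
  x_M = (0.90·170 + 0.35·110) / 0.5350 = 191.50 / 0.5350 ≈ 357.94
  x_R = (0.40·170 + 0.75·110) / 0.5350 = 150.50 / 0.5350 ≈ 281.31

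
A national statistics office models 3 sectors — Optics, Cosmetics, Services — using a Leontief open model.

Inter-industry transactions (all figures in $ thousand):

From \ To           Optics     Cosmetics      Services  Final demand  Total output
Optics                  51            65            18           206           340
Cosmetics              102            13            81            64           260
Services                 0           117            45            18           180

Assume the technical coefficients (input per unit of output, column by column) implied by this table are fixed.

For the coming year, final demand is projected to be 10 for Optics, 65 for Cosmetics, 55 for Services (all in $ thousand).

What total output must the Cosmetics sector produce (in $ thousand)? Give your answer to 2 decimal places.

Technical coefficients a_ij = z_ij / X_j:
  a_OO = 51/340 = 0.15, a_CO = 102/340 = 0.30, a_SO = 0/340 = 0.00
  a_OC = 65/260 = 0.25, a_CC = 13/260 = 0.05, a_SC = 117/260 = 0.45
  a_OS = 18/180 = 0.10, a_CS = 81/180 = 0.45, a_SS = 45/180 = 0.25
I − A =
  [   0.85    -0.25    -0.10]
  [  -0.30     0.95    -0.45]
  [   0.00    -0.45     0.75]
Cofactors of I−A, C_ij = (−1)^(i+j)·(minor ij) (rows/columns in the sector order above):
  C_11 = (0.95)(0.75) − (-0.45)(-0.45) = 0.5100
  C_12 = −[(-0.30)(0.75) − (-0.45)(0.00)] = 0.2250
  C_13 = (-0.30)(-0.45) − (0.95)(0.00) = 0.1350
  C_21 = −[(-0.25)(0.75) − (-0.10)(-0.45)] = 0.2325
  C_22 = (0.85)(0.75) − (-0.10)(0.00) = 0.6375
  C_23 = −[(0.85)(-0.45) − (-0.25)(0.00)] = 0.3825
  C_31 = (-0.25)(-0.45) − (-0.10)(0.95) = 0.2075
  C_32 = −[(0.85)(-0.45) − (-0.10)(-0.30)] = 0.4125
  C_33 = (0.85)(0.95) − (-0.25)(-0.30) = 0.7325
det(I−A) = Σ_j (I−A)_1j·C_1j = (0.85)(0.5100) + (-0.25)(0.2250) + (-0.10)(0.1350) = 0.36375
adj(I−A) = Cᵀ =
  [ 0.5100   0.2325   0.2075]
  [ 0.2250   0.6375   0.4125]
  [ 0.1350   0.3825   0.7325]
(I − A)⁻¹ = adj(I−A) / det(I−A) ≈
  [   1.4021     0.6392     0.5704]
  [   0.6186     1.7526     1.1340]
  [   0.3711     1.0515     2.0137]
x = (I − A)⁻¹ d = adj(I−A)·d / det(I−A), with det(I−A) = 0.36375:
  x_O = (0.5100·10 + 0.2325·65 + 0.2075·55) / 0.36375 = 31.625 / 0.36375 ≈ 86.94
  x_C = (0.2250·10 + 0.6375·65 + 0.4125·55) / 0.36375 = 66.375 / 0.36375 ≈ 182.47
  x_S = (0.1350·10 + 0.3825·65 + 0.7325·55) / 0.36375 = 66.50 / 0.36375 ≈ 182.82

x_C = 182.47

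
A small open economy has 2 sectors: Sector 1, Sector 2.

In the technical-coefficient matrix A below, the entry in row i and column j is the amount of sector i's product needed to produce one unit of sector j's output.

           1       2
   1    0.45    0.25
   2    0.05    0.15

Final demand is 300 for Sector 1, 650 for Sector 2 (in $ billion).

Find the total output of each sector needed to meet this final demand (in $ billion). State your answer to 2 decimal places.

I − A =
  [   0.55    -0.25]
  [  -0.05     0.85]
det(I−A) = (0.55)(0.85) − (-0.25)(-0.05) = 0.4550
adj(I−A) = [[0.85, 0.25], [0.05, 0.55]]
(I − A)⁻¹ = adj(I−A) / det(I−A) ≈
  [   1.8681     0.5495]
  [   0.1099     1.2088]
x = (I − A)⁻¹ d = adj(I−A)·d / det(I−A), with det(I−A) = 0.4550:
  x_1 = (0.85·300 + 0.25·650) / 0.4550 = 417.50 / 0.4550 ≈ 917.58
  x_2 = (0.05·300 + 0.55·650) / 0.4550 = 372.50 / 0.4550 ≈ 818.68

x_1 = 917.58, x_2 = 818.68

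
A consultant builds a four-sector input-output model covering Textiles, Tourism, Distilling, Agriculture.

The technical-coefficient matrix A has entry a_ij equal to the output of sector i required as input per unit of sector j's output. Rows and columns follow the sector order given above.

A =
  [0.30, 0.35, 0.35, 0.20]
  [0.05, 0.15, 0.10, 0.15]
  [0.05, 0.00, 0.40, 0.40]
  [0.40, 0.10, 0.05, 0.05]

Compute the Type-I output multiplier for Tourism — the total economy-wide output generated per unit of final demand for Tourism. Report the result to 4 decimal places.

I − A =
  [   0.70    -0.35    -0.35    -0.20]
  [  -0.05     0.85    -0.10    -0.15]
  [  -0.05     0.00     0.60    -0.40]
  [  -0.40    -0.10    -0.05     0.95]
Compute the cofactors C_ij = (−1)^(i+j)·(3×3 minor ij) of I−A; the adjugate is their transpose:
adj(I−A) = Cᵀ =
  [ 0.454500   0.218500   0.323750   0.266500]
  [ 0.084625   0.263875   0.101875   0.102375]
  [ 0.177625   0.101625   0.448125   0.242125]
  [ 0.209625   0.125125   0.170625   0.329875]
det(I−A) = Σ_j (I−A)_1j·C_1j = (0.70)(0.454500) + (-0.35)(0.084625) + (-0.35)(0.177625) + (-0.20)(0.209625) = 0.1844375
(I − A)⁻¹ = adj(I−A) / det(I−A) ≈
  [   2.46425     1.18468     1.75534     1.44493]
  [   0.45883     1.43070     0.55236     0.55507]
  [   0.96306     0.55100     2.42968     1.31278]
  [   1.13656     0.67841     0.92511     1.78855]
The output multiplier for sector j is the column-j sum of the Leontief inverse (I − A)⁻¹ = adj(I−A) / det(I−A).
Column 2 of adj(I−A): (0.218500, 0.263875, 0.101625, 0.125125); det(I−A) = 0.1844375.
m_2 = (0.218500 + 0.263875 + 0.101625 + 0.125125) / 0.1844375 = 0.709125 / 0.1844375 ≈ 3.8448.

m_2 = 3.8448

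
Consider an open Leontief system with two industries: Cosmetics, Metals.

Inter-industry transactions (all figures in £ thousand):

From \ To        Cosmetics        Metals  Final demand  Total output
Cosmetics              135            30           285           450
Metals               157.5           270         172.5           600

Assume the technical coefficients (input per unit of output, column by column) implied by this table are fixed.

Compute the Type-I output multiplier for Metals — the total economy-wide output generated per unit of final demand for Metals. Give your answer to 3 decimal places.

m_2 = 2.041

Technical coefficients a_ij = z_ij / X_j:
  a_11 = 135/450 = 0.30, a_21 = 157.5/450 = 0.35
  a_12 = 30/600 = 0.05, a_22 = 270/600 = 0.45
I − A =
  [   0.70    -0.05]
  [  -0.35     0.55]
det(I−A) = (0.70)(0.55) − (-0.05)(-0.35) = 0.3675
adj(I−A) = [[0.55, 0.05], [0.35, 0.70]]
(I − A)⁻¹ = adj(I−A) / det(I−A) ≈
  [   1.4966     0.1361]
  [   0.9524     1.9048]
The output multiplier for sector j is the column-j sum of the Leontief inverse (I − A)⁻¹ = adj(I−A) / det(I−A).
Column 2 of adj(I−A): (0.05, 0.70); det(I−A) = 0.3675.
m_2 = (0.05 + 0.70) / 0.3675 = 0.75 / 0.3675 ≈ 2.041.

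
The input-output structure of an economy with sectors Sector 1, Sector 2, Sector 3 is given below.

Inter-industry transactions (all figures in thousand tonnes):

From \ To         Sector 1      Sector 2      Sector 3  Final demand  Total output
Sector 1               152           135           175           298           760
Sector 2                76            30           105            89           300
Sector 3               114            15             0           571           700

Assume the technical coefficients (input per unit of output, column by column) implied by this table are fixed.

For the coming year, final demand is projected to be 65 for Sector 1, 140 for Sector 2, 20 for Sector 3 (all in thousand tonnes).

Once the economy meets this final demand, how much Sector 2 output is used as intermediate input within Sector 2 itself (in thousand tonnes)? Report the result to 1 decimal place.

Technical coefficients a_ij = z_ij / X_j:
  a_11 = 152/760 = 0.20, a_21 = 76/760 = 0.10, a_31 = 114/760 = 0.15
  a_12 = 135/300 = 0.45, a_22 = 30/300 = 0.10, a_32 = 15/300 = 0.05
  a_13 = 175/700 = 0.25, a_23 = 105/700 = 0.15, a_33 = 0/700 = 0.00
I − A =
  [   0.80    -0.45    -0.25]
  [  -0.10     0.90    -0.15]
  [  -0.15    -0.05     1.00]
Cofactors of I−A, C_ij = (−1)^(i+j)·(minor ij) (rows/columns in the sector order above):
  C_11 = (0.90)(1.00) − (-0.15)(-0.05) = 0.8925
  C_12 = −[(-0.10)(1.00) − (-0.15)(-0.15)] = 0.1225
  C_13 = (-0.10)(-0.05) − (0.90)(-0.15) = 0.1400
  C_21 = −[(-0.45)(1.00) − (-0.25)(-0.05)] = 0.4625
  C_22 = (0.80)(1.00) − (-0.25)(-0.15) = 0.7625
  C_23 = −[(0.80)(-0.05) − (-0.45)(-0.15)] = 0.1075
  C_31 = (-0.45)(-0.15) − (-0.25)(0.90) = 0.2925
  C_32 = −[(0.80)(-0.15) − (-0.25)(-0.10)] = 0.1450
  C_33 = (0.80)(0.90) − (-0.45)(-0.10) = 0.6750
det(I−A) = Σ_j (I−A)_1j·C_1j = (0.80)(0.8925) + (-0.45)(0.1225) + (-0.25)(0.1400) = 0.623875
adj(I−A) = Cᵀ =
  [ 0.8925   0.4625   0.2925]
  [ 0.1225   0.7625   0.1450]
  [ 0.1400   0.1075   0.6750]
(I − A)⁻¹ = adj(I−A) / det(I−A) ≈
  [   1.4306     0.7413     0.4688]
  [   0.1964     1.2222     0.2324]
  [   0.2244     0.1723     1.0819]
First solve x = (I − A)⁻¹ d = adj(I−A)·d / det(I−A); in particular x_2 = (0.1225·65 + 0.7625·140 + 0.1450·20) / 0.623875 = 117.6125 / 0.623875 ≈ 188.519.
Intermediate flow from 2 to 2: z_22 = a_22 · x_2 = 0.10 × 117.6125 / 0.623875 = 11.76125 / 0.623875 ≈ 18.9.

z_22 = 18.9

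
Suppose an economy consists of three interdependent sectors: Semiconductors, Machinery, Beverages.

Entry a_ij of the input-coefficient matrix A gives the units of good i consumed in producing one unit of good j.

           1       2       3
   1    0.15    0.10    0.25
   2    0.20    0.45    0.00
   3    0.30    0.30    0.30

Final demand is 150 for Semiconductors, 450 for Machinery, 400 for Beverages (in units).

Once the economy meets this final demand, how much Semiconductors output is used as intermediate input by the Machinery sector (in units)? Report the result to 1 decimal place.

I − A =
  [   0.85    -0.10    -0.25]
  [  -0.20     0.55     0.00]
  [  -0.30    -0.30     0.70]
Cofactors of I−A, C_ij = (−1)^(i+j)·(minor ij) (rows/columns in the sector order above):
  C_11 = (0.55)(0.70) − (0.00)(-0.30) = 0.3850
  C_12 = −[(-0.20)(0.70) − (0.00)(-0.30)] = 0.1400
  C_13 = (-0.20)(-0.30) − (0.55)(-0.30) = 0.2250
  C_21 = −[(-0.10)(0.70) − (-0.25)(-0.30)] = 0.1450
  C_22 = (0.85)(0.70) − (-0.25)(-0.30) = 0.5200
  C_23 = −[(0.85)(-0.30) − (-0.10)(-0.30)] = 0.2850
  C_31 = (-0.10)(0.00) − (-0.25)(0.55) = 0.1375
  C_32 = −[(0.85)(0.00) − (-0.25)(-0.20)] = 0.0500
  C_33 = (0.85)(0.55) − (-0.10)(-0.20) = 0.4475
det(I−A) = Σ_j (I−A)_1j·C_1j = (0.85)(0.3850) + (-0.10)(0.1400) + (-0.25)(0.2250) = 0.2570
adj(I−A) = Cᵀ =
  [ 0.3850   0.1450   0.1375]
  [ 0.1400   0.5200   0.0500]
  [ 0.2250   0.2850   0.4475]
(I − A)⁻¹ = adj(I−A) / det(I−A) ≈
  [   1.4981     0.5642     0.5350]
  [   0.5447     2.0233     0.1946]
  [   0.8755     1.1089     1.7412]
First solve x = (I − A)⁻¹ d = adj(I−A)·d / det(I−A); in particular x_2 = (0.1400·150 + 0.5200·450 + 0.0500·400) / 0.2570 = 275.00 / 0.2570 ≈ 1070.039.
Intermediate flow from 1 to 2: z_12 = a_12 · x_2 = 0.10 × 275.00 / 0.2570 = 27.50 / 0.2570 ≈ 107.0.

z_12 = 107.0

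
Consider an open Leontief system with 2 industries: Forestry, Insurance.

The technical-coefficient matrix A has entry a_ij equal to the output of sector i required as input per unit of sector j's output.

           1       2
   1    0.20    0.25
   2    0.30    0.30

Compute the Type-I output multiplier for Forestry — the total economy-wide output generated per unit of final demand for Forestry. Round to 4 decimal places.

I − A =
  [   0.80    -0.25]
  [  -0.30     0.70]
det(I−A) = (0.80)(0.70) − (-0.25)(-0.30) = 0.4850
adj(I−A) = [[0.70, 0.25], [0.30, 0.80]]
(I − A)⁻¹ = adj(I−A) / det(I−A) ≈
  [   1.44330     0.51546]
  [   0.61856     1.64948]
The output multiplier for sector j is the column-j sum of the Leontief inverse (I − A)⁻¹ = adj(I−A) / det(I−A).
Column 1 of adj(I−A): (0.70, 0.30); det(I−A) = 0.4850.
m_1 = (0.70 + 0.30) / 0.4850 = 1.00 / 0.4850 ≈ 2.0619.

m_1 = 2.0619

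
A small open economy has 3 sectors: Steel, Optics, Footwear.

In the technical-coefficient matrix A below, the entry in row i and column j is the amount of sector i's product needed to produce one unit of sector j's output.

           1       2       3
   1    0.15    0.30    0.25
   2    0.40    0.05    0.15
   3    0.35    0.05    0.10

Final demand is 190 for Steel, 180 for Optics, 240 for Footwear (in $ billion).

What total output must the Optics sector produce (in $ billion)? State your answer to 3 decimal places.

x_2 = 501.327

I − A =
  [   0.85    -0.30    -0.25]
  [  -0.40     0.95    -0.15]
  [  -0.35    -0.05     0.90]
Cofactors of I−A, C_ij = (−1)^(i+j)·(minor ij) (rows/columns in the sector order above):
  C_11 = (0.95)(0.90) − (-0.15)(-0.05) = 0.8475
  C_12 = −[(-0.40)(0.90) − (-0.15)(-0.35)] = 0.4125
  C_13 = (-0.40)(-0.05) − (0.95)(-0.35) = 0.3525
  C_21 = −[(-0.30)(0.90) − (-0.25)(-0.05)] = 0.2825
  C_22 = (0.85)(0.90) − (-0.25)(-0.35) = 0.6775
  C_23 = −[(0.85)(-0.05) − (-0.30)(-0.35)] = 0.1475
  C_31 = (-0.30)(-0.15) − (-0.25)(0.95) = 0.2825
  C_32 = −[(0.85)(-0.15) − (-0.25)(-0.40)] = 0.2275
  C_33 = (0.85)(0.95) − (-0.30)(-0.40) = 0.6875
det(I−A) = Σ_j (I−A)_1j·C_1j = (0.85)(0.8475) + (-0.30)(0.4125) + (-0.25)(0.3525) = 0.5085
adj(I−A) = Cᵀ =
  [ 0.8475   0.2825   0.2825]
  [ 0.4125   0.6775   0.2275]
  [ 0.3525   0.1475   0.6875]
(I − A)⁻¹ = adj(I−A) / det(I−A) ≈
  [   1.6667     0.5556     0.5556]
  [   0.8112     1.3324     0.4474]
  [   0.6932     0.2901     1.3520]
x = (I − A)⁻¹ d = adj(I−A)·d / det(I−A), with det(I−A) = 0.5085:
  x_1 = (0.8475·190 + 0.2825·180 + 0.2825·240) / 0.5085 = 279.675 / 0.5085 = 550.000
  x_2 = (0.4125·190 + 0.6775·180 + 0.2275·240) / 0.5085 = 254.925 / 0.5085 ≈ 501.327
  x_3 = (0.3525·190 + 0.1475·180 + 0.6875·240) / 0.5085 = 258.525 / 0.5085 ≈ 508.407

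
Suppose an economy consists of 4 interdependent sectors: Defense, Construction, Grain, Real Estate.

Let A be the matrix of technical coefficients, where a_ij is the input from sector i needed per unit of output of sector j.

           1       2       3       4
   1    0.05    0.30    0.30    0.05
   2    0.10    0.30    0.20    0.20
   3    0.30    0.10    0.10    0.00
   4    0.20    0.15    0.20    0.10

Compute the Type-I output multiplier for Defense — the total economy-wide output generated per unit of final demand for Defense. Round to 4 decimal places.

m_1 = 2.9267

I − A =
  [   0.95    -0.30    -0.30    -0.05]
  [  -0.10     0.70    -0.20    -0.20]
  [  -0.30    -0.10     0.90     0.00]
  [  -0.20    -0.15    -0.20     0.90]
Compute the cofactors C_ij = (−1)^(i+j)·(3×3 minor ij) of I−A; the adjugate is their transpose:
adj(I−A) = Cᵀ =
  [ 0.51800   0.27775   0.25450   0.09050]
  [ 0.18300   0.67650   0.24700   0.16050]
  [ 0.19300   0.16775   0.52325   0.04800]
  [ 0.18850   0.21175   0.21400   0.46850]
det(I−A) = Σ_j (I−A)_1j·C_1j = (0.95)(0.51800) + (-0.30)(0.18300) + (-0.30)(0.19300) + (-0.05)(0.18850) = 0.369875
(I − A)⁻¹ = adj(I−A) / det(I−A) ≈
  [   1.40047     0.75093     0.68807     0.24468]
  [   0.49476     1.82900     0.66779     0.43393]
  [   0.52180     0.45353     1.41467     0.12977]
  [   0.50963     0.57249     0.57857     1.26664]
The output multiplier for sector j is the column-j sum of the Leontief inverse (I − A)⁻¹ = adj(I−A) / det(I−A).
Column 1 of adj(I−A): (0.51800, 0.18300, 0.19300, 0.18850); det(I−A) = 0.369875.
m_1 = (0.51800 + 0.18300 + 0.19300 + 0.18850) / 0.369875 = 1.0825 / 0.369875 ≈ 2.9267.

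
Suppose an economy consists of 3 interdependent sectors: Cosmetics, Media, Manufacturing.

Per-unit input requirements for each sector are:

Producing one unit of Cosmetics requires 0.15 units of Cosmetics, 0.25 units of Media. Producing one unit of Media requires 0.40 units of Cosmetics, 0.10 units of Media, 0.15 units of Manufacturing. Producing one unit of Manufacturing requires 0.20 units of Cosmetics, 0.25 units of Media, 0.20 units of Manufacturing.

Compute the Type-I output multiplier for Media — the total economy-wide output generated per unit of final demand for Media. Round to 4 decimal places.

I − A =
  [   0.85    -0.40    -0.20]
  [  -0.25     0.90    -0.25]
  [   0.00    -0.15     0.80]
Cofactors of I−A, C_ij = (−1)^(i+j)·(minor ij) (rows/columns in the sector order above):
  C_11 = (0.90)(0.80) − (-0.25)(-0.15) = 0.6825
  C_12 = −[(-0.25)(0.80) − (-0.25)(0.00)] = 0.2000
  C_13 = (-0.25)(-0.15) − (0.90)(0.00) = 0.0375
  C_21 = −[(-0.40)(0.80) − (-0.20)(-0.15)] = 0.3500
  C_22 = (0.85)(0.80) − (-0.20)(0.00) = 0.6800
  C_23 = −[(0.85)(-0.15) − (-0.40)(0.00)] = 0.1275
  C_31 = (-0.40)(-0.25) − (-0.20)(0.90) = 0.2800
  C_32 = −[(0.85)(-0.25) − (-0.20)(-0.25)] = 0.2625
  C_33 = (0.85)(0.90) − (-0.40)(-0.25) = 0.6650
det(I−A) = Σ_j (I−A)_1j·C_1j = (0.85)(0.6825) + (-0.40)(0.2000) + (-0.20)(0.0375) = 0.492625
adj(I−A) = Cᵀ =
  [ 0.6825   0.3500   0.2800]
  [ 0.2000   0.6800   0.2625]
  [ 0.0375   0.1275   0.6650]
(I − A)⁻¹ = adj(I−A) / det(I−A) ≈
  [   1.38544     0.71048     0.56838]
  [   0.40599     1.38036     0.53286]
  [   0.07612     0.25882     1.34991]
The output multiplier for sector j is the column-j sum of the Leontief inverse (I − A)⁻¹ = adj(I−A) / det(I−A).
Column 2 of adj(I−A): (0.3500, 0.6800, 0.1275); det(I−A) = 0.492625.
m_2 = (0.3500 + 0.6800 + 0.1275) / 0.492625 = 1.1575 / 0.492625 ≈ 2.3497.

m_2 = 2.3497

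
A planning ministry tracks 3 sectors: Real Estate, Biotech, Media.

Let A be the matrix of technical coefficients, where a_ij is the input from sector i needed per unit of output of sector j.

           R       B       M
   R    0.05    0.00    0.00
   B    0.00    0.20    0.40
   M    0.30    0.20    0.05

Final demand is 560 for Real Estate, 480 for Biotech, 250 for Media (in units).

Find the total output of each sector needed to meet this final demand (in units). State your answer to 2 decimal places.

x_R = 589.47, x_B = 921.67, x_M = 643.34

I − A =
  [   0.95     0.00     0.00]
  [   0.00     0.80    -0.40]
  [  -0.30    -0.20     0.95]
Cofactors of I−A, C_ij = (−1)^(i+j)·(minor ij) (rows/columns in the sector order above):
  C_11 = (0.80)(0.95) − (-0.40)(-0.20) = 0.6800
  C_12 = −[(0.00)(0.95) − (-0.40)(-0.30)] = 0.1200
  C_13 = (0.00)(-0.20) − (0.80)(-0.30) = 0.2400
  C_21 = −[(0.00)(0.95) − (0.00)(-0.20)] = 0.0000
  C_22 = (0.95)(0.95) − (0.00)(-0.30) = 0.9025
  C_23 = −[(0.95)(-0.20) − (0.00)(-0.30)] = 0.1900
  C_31 = (0.00)(-0.40) − (0.00)(0.80) = 0.0000
  C_32 = −[(0.95)(-0.40) − (0.00)(0.00)] = 0.3800
  C_33 = (0.95)(0.80) − (0.00)(0.00) = 0.7600
det(I−A) = Σ_j (I−A)_1j·C_1j = (0.95)(0.6800) + (0.00)(0.1200) + (0.00)(0.2400) = 0.6460
adj(I−A) = Cᵀ =
  [ 0.6800   0.0000   0.0000]
  [ 0.1200   0.9025   0.3800]
  [ 0.2400   0.1900   0.7600]
(I − A)⁻¹ = adj(I−A) / det(I−A) ≈
  [   1.0526     0.0000     0.0000]
  [   0.1858     1.3971     0.5882]
  [   0.3715     0.2941     1.1765]
x = (I − A)⁻¹ d = adj(I−A)·d / det(I−A), with det(I−A) = 0.6460:
  x_R = (0.6800·560 + 0.0000·480 + 0.0000·250) / 0.6460 = 380.80 / 0.6460 ≈ 589.47
  x_B = (0.1200·560 + 0.9025·480 + 0.3800·250) / 0.6460 = 595.40 / 0.6460 ≈ 921.67
  x_M = (0.2400·560 + 0.1900·480 + 0.7600·250) / 0.6460 = 415.60 / 0.6460 ≈ 643.34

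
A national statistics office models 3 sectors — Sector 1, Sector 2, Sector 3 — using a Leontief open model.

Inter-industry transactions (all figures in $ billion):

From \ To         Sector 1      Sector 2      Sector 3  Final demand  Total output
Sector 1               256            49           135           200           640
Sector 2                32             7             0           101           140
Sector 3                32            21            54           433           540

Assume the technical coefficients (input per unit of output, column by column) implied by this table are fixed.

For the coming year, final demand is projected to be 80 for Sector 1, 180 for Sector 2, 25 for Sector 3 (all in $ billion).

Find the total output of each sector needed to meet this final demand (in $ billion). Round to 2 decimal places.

x_1 = 284.98, x_2 = 204.47, x_3 = 77.69

Technical coefficients a_ij = z_ij / X_j:
  a_11 = 256/640 = 0.40, a_21 = 32/640 = 0.05, a_31 = 32/640 = 0.05
  a_12 = 49/140 = 0.35, a_22 = 7/140 = 0.05, a_32 = 21/140 = 0.15
  a_13 = 135/540 = 0.25, a_23 = 0/540 = 0.00, a_33 = 54/540 = 0.10
I − A =
  [   0.60    -0.35    -0.25]
  [  -0.05     0.95     0.00]
  [  -0.05    -0.15     0.90]
Cofactors of I−A, C_ij = (−1)^(i+j)·(minor ij) (rows/columns in the sector order above):
  C_11 = (0.95)(0.90) − (0.00)(-0.15) = 0.8550
  C_12 = −[(-0.05)(0.90) − (0.00)(-0.05)] = 0.0450
  C_13 = (-0.05)(-0.15) − (0.95)(-0.05) = 0.0550
  C_21 = −[(-0.35)(0.90) − (-0.25)(-0.15)] = 0.3525
  C_22 = (0.60)(0.90) − (-0.25)(-0.05) = 0.5275
  C_23 = −[(0.60)(-0.15) − (-0.35)(-0.05)] = 0.1075
  C_31 = (-0.35)(0.00) − (-0.25)(0.95) = 0.2375
  C_32 = −[(0.60)(0.00) − (-0.25)(-0.05)] = 0.0125
  C_33 = (0.60)(0.95) − (-0.35)(-0.05) = 0.5525
det(I−A) = Σ_j (I−A)_1j·C_1j = (0.60)(0.8550) + (-0.35)(0.0450) + (-0.25)(0.0550) = 0.4835
adj(I−A) = Cᵀ =
  [ 0.8550   0.3525   0.2375]
  [ 0.0450   0.5275   0.0125]
  [ 0.0550   0.1075   0.5525]
(I − A)⁻¹ = adj(I−A) / det(I−A) ≈
  [   1.7684     0.7291     0.4912]
  [   0.0931     1.0910     0.0259]
  [   0.1138     0.2223     1.1427]
x = (I − A)⁻¹ d = adj(I−A)·d / det(I−A), with det(I−A) = 0.4835:
  x_1 = (0.8550·80 + 0.3525·180 + 0.2375·25) / 0.4835 = 137.7875 / 0.4835 ≈ 284.98
  x_2 = (0.0450·80 + 0.5275·180 + 0.0125·25) / 0.4835 = 98.8625 / 0.4835 ≈ 204.47
  x_3 = (0.0550·80 + 0.1075·180 + 0.5525·25) / 0.4835 = 37.5625 / 0.4835 ≈ 77.69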